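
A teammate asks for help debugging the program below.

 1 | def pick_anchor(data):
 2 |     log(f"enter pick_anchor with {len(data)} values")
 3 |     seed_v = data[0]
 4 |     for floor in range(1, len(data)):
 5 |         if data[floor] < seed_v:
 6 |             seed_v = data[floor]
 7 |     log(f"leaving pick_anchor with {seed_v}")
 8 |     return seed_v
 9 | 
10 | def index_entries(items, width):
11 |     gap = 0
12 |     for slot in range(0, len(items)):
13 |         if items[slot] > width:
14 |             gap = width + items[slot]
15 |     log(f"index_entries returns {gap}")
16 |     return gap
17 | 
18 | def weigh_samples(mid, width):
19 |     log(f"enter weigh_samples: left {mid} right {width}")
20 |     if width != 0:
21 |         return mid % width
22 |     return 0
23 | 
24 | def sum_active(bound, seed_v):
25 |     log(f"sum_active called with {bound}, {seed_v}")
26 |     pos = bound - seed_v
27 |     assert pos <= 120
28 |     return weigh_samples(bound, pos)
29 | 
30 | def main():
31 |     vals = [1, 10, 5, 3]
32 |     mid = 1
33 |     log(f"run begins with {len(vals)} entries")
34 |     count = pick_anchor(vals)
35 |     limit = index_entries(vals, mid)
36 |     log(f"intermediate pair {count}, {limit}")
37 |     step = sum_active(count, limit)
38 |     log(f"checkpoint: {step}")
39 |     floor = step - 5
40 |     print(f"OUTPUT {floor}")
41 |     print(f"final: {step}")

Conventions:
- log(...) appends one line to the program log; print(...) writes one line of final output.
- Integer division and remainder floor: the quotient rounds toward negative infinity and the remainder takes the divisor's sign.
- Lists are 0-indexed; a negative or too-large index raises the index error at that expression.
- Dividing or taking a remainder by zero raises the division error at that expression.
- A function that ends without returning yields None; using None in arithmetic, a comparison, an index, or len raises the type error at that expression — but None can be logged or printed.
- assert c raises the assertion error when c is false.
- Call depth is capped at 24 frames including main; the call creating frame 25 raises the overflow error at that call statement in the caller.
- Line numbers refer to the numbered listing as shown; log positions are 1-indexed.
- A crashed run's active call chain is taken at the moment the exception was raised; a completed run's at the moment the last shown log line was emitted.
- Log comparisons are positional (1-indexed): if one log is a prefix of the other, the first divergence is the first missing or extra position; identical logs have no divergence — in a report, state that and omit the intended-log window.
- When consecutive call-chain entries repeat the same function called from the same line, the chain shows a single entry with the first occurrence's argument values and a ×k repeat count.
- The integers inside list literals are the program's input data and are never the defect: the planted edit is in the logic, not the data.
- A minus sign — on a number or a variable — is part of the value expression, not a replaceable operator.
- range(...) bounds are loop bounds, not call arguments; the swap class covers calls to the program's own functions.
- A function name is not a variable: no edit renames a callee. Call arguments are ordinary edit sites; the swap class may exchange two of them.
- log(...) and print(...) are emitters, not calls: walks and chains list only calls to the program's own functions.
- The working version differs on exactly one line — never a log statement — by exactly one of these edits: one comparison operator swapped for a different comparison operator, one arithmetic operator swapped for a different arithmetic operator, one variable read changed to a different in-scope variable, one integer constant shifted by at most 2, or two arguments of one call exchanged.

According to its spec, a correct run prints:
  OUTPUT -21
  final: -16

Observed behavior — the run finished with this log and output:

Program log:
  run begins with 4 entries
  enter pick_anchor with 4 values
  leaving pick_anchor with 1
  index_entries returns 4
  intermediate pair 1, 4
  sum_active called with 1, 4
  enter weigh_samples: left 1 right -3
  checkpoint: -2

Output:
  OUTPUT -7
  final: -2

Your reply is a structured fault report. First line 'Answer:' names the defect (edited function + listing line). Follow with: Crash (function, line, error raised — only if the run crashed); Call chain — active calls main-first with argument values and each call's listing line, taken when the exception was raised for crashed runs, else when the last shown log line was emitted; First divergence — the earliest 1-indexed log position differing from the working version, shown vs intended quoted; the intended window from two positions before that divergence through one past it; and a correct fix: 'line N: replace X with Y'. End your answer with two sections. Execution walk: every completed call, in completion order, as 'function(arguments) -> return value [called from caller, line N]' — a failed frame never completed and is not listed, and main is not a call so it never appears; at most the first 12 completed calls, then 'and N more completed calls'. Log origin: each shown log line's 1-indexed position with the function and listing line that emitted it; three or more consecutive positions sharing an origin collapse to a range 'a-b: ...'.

Answer: the defect is in index_entries at line 14.
The tell: The earliest visible damage is log position 4 — 'index_entries returns 4' rather than the intended 'index_entries returns 18'.
Call chain: main.
First divergence: at position 4 the run shows 'index_entries returns 4' where the working version logs 'index_entries returns 18'.
Intended log window:
  2: enter pick_anchor with 4 values
  3: leaving pick_anchor with 1
  4: index_entries returns 18
  5: intermediate pair 1, 18
Execution walk:
  pick_anchor([1, 10, 5, 3]) -> 1  [called from main, line 34]
  index_entries([1, 10, 5, 3], 1) -> 4  [called from main, line 35]
  weigh_samples(1, -3) -> -2  [called from sum_active, line 28]
  sum_active(1, 4) -> -2  [called from main, line 37]
Log origin:
  1 — main, line 33
  2 — pick_anchor, line 2
  3 — pick_anchor, line 7
  4 — index_entries, line 15
  5 — main, line 36
  6 — sum_active, line 25
  7 — weigh_samples, line 19
  8 — main, line 38
A correct fix: line 14: replace `width` with `gap`.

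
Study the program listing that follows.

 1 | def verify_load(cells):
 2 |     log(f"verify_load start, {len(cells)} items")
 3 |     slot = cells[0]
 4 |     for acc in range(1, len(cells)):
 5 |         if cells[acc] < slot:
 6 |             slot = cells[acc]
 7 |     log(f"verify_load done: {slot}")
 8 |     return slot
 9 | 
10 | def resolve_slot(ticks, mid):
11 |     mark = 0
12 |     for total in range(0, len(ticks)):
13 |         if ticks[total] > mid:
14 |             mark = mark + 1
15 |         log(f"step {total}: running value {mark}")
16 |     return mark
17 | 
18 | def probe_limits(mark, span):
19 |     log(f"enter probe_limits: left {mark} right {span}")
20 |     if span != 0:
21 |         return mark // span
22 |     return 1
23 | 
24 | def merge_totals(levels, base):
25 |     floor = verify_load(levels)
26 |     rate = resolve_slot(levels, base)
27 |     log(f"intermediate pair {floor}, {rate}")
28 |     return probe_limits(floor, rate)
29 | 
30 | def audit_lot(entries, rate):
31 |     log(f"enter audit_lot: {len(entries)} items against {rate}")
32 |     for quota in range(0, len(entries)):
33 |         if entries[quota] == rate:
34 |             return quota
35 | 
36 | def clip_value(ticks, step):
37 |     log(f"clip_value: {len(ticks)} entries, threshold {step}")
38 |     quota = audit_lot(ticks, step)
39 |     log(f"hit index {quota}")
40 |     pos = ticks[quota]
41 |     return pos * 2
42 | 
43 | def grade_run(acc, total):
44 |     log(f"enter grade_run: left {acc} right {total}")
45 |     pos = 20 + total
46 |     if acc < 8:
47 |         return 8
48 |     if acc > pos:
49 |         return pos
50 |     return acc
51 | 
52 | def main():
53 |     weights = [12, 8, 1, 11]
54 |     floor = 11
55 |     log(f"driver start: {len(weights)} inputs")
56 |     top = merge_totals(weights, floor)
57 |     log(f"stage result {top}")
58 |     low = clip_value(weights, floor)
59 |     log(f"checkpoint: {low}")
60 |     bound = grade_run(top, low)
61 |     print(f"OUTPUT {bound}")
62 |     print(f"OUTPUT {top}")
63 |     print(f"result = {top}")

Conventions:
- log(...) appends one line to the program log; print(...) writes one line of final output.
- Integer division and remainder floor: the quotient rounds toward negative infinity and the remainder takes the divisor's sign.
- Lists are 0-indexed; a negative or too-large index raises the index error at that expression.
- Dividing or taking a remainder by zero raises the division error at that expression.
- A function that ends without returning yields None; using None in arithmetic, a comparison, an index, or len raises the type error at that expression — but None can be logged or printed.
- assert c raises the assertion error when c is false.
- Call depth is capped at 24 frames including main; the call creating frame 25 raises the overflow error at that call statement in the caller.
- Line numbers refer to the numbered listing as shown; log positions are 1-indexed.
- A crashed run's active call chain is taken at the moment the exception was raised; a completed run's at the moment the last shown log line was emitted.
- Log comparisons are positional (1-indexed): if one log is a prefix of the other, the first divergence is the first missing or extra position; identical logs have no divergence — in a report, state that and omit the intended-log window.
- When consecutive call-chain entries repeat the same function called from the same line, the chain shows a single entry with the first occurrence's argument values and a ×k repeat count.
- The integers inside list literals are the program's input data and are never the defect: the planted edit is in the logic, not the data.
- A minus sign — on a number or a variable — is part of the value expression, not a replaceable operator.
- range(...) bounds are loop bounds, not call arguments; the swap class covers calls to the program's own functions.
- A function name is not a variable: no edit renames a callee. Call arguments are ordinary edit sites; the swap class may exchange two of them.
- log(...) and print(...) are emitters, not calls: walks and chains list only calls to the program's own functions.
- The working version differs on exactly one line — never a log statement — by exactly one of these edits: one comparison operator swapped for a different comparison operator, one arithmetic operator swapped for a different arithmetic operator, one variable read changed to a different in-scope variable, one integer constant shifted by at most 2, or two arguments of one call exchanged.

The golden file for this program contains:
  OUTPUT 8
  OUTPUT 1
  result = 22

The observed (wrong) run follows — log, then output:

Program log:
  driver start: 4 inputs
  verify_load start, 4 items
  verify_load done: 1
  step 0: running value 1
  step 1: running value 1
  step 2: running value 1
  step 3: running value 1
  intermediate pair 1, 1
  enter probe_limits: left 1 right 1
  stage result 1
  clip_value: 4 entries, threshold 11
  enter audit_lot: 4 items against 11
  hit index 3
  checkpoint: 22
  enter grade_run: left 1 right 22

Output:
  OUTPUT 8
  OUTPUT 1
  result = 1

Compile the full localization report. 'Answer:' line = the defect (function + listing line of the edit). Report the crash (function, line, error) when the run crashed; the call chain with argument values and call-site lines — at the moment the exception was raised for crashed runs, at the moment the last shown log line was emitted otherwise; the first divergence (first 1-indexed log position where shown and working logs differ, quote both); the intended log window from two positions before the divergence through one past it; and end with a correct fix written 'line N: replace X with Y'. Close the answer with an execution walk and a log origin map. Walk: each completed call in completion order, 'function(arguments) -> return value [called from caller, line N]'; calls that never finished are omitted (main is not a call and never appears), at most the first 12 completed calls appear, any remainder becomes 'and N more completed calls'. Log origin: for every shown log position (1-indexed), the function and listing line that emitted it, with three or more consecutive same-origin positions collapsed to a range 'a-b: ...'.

Answer: the defect is in main at line 63.
Key fact: Nothing in the log betrays the bug — only the output does.
Call chain: main -> grade_run(1, 22) (called at line 60).
First divergence: there is none — every log position agrees.
Execution walk:
  verify_load([12, 8, 1, 11]) -> 1  [called from merge_totals, line 25]
  resolve_slot([12, 8, 1, 11], 11) -> 1  [called from merge_totals, line 26]
  probe_limits(1, 1) -> 1  [called from merge_totals, line 28]
  merge_totals([12, 8, 1, 11], 11) -> 1  [called from main, line 56]
  audit_lot([12, 8, 1, 11], 11) -> 3  [called from clip_value, line 38]
  clip_value([12, 8, 1, 11], 11) -> 22  [called from main, line 58]
  grade_run(1, 22) -> 8  [called from main, line 60]
Log line origins:
  1: emitted by main (line 55)
  2: emitted by verify_load (line 2)
  3: emitted by verify_load (line 7)
  4-7: emitted by resolve_slot (line 15)
  8: emitted by merge_totals (line 27)
  9: emitted by probe_limits (line 19)
  10: emitted by main (line 57)
  11: emitted by clip_value (line 37)
  12: emitted by audit_lot (line 31)
  13: emitted by clip_value (line 39)
  14: emitted by main (line 59)
  15: emitted by grade_run (line 44)
A correct fix: line 63: replace `top` with `low`.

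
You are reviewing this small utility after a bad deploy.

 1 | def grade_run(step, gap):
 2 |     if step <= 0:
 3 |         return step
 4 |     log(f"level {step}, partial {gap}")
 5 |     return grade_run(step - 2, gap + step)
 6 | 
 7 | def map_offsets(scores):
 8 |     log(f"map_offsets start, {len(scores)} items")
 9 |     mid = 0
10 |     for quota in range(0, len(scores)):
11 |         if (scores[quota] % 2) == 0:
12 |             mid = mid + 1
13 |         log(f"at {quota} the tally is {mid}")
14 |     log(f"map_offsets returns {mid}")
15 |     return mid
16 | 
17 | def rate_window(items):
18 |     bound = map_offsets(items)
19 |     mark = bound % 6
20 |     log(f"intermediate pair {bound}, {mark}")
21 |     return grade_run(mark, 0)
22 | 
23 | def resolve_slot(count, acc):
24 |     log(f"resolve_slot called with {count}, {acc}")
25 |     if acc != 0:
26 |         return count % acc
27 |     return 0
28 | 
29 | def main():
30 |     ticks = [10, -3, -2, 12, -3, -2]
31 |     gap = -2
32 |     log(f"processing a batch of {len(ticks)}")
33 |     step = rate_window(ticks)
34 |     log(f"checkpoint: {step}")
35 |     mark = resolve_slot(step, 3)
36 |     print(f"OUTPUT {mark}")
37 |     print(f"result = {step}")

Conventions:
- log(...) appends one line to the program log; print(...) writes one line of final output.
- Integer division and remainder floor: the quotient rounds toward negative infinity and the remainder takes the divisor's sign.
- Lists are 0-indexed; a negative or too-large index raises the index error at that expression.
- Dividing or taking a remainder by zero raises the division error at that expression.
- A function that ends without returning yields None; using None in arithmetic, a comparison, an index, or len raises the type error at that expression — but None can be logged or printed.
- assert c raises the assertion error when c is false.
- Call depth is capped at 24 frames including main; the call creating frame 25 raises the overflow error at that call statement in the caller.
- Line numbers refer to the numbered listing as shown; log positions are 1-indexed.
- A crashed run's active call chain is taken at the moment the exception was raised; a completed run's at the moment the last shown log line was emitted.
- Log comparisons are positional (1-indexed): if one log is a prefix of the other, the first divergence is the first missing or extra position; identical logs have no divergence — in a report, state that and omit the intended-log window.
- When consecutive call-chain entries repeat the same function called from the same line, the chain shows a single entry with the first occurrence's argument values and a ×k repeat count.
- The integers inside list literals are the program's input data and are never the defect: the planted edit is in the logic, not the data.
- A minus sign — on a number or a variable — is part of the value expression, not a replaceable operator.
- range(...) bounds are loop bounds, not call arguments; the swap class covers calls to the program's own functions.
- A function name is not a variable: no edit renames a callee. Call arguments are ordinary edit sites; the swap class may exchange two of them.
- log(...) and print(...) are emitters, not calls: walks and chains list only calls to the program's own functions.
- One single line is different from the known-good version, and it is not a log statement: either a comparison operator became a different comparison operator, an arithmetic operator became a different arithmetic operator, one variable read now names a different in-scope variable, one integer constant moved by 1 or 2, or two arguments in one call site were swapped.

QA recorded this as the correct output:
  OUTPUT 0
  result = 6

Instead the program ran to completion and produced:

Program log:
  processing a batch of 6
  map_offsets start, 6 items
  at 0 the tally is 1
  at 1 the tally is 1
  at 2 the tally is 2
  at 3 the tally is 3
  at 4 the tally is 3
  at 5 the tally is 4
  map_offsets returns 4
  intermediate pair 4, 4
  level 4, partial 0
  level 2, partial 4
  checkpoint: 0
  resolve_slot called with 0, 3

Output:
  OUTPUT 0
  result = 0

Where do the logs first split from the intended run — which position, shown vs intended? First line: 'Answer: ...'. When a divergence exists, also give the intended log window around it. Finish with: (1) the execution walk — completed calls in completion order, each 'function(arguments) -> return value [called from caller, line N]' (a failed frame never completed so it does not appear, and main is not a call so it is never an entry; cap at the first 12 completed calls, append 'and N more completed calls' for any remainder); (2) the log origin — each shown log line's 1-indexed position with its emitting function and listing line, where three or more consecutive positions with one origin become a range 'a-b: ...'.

Answer: position 13; shown 'checkpoint: 0' vs intended 'checkpoint: 6'.
Intended log window:
  11: level 4, partial 0
  12: level 2, partial 4
  13: checkpoint: 6
  14: resolve_slot called with 6, 3
Execution walk:
  map_offsets([10, -3, -2, 12, -3, -2]) -> 4  [called from rate_window, line 18]
  grade_run(0, 6) -> 0  [called from grade_run, line 5]
  grade_run(2, 4) -> 0  [called from grade_run, line 5]
  grade_run(4, 0) -> 0  [called from rate_window, line 21]
  rate_window([10, -3, -2, 12, -3, -2]) -> 0  [called from main, line 33]
  resolve_slot(0, 3) -> 0  [called from main, line 35]
Log origin:
  1: logged in main at line 32
  2: logged in map_offsets at line 8
  3-8: logged in map_offsets at line 13
  9: logged in map_offsets at line 14
  10: logged in rate_window at line 20
  11: logged in grade_run at line 4
  12: logged in grade_run at line 4
  13: logged in main at line 34
  14: logged in resolve_slot at line 24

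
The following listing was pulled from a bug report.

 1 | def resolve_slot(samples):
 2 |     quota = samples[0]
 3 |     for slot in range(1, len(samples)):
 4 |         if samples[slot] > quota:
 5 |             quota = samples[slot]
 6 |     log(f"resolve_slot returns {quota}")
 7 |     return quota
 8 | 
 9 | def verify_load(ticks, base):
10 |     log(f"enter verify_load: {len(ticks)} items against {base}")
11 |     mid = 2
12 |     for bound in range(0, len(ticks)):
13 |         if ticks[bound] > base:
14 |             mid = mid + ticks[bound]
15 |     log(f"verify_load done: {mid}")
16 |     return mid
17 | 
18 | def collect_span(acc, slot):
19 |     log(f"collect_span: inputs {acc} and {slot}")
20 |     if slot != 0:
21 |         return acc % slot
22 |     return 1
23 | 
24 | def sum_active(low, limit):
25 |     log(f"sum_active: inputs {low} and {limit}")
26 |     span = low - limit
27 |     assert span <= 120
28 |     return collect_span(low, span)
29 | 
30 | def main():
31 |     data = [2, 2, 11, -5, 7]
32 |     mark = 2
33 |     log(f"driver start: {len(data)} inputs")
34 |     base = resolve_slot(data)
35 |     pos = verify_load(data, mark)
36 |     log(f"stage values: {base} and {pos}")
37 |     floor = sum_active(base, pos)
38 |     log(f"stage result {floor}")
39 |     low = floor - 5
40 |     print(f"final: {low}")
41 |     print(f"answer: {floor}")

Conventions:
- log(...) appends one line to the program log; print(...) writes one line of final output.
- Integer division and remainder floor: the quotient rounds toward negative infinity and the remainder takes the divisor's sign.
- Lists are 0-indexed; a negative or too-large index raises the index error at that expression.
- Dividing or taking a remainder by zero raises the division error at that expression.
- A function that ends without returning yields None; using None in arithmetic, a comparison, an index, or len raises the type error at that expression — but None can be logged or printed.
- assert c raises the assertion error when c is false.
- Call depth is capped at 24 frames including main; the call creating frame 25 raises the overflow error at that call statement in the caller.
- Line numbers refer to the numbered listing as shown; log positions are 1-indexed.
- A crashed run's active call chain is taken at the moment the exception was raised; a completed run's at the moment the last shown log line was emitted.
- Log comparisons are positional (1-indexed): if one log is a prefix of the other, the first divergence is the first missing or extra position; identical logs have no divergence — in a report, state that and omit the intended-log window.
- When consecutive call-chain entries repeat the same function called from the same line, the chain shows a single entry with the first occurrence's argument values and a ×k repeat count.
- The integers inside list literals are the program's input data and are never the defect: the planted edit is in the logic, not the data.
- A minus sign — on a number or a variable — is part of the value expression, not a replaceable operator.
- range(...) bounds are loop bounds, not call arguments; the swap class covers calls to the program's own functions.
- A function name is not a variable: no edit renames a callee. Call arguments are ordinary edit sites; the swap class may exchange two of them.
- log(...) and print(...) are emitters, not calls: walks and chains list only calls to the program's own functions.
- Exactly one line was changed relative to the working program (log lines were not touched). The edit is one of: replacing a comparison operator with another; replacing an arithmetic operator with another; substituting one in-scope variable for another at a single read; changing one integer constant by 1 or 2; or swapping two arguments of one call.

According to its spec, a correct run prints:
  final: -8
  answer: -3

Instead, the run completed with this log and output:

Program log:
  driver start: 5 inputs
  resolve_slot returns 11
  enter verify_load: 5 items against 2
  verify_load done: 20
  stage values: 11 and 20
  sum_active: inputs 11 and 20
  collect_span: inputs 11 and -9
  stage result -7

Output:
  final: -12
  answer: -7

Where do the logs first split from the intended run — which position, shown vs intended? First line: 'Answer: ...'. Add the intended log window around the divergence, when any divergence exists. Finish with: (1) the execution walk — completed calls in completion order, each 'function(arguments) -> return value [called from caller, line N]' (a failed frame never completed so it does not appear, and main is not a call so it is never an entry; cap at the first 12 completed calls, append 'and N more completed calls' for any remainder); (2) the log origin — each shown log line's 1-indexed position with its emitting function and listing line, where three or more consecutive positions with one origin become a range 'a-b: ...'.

Answer: position 4 — shown 'verify_load done: 20', intended 'verify_load done: 18'.
Intended log window:
  2: resolve_slot returns 11
  3: enter verify_load: 5 items against 2
  4: verify_load done: 18
  5: stage values: 11 and 18
Execution walk:
  resolve_slot([2, 2, 11, -5, 7]) -> 11  [called from main, line 34]
  verify_load([2, 2, 11, -5, 7], 2) -> 20  [called from main, line 35]
  collect_span(11, -9) -> -7  [called from sum_active, line 28]
  sum_active(11, 20) -> -7  [called from main, line 37]
Log line origins:
  1: emitted by main (line 33)
  2: emitted by resolve_slot (line 6)
  3: emitted by verify_load (line 10)
  4: emitted by verify_load (line 15)
  5: emitted by main (line 36)
  6: emitted by sum_active (line 25)
  7: emitted by collect_span (line 19)
  8: emitted by main (line 38)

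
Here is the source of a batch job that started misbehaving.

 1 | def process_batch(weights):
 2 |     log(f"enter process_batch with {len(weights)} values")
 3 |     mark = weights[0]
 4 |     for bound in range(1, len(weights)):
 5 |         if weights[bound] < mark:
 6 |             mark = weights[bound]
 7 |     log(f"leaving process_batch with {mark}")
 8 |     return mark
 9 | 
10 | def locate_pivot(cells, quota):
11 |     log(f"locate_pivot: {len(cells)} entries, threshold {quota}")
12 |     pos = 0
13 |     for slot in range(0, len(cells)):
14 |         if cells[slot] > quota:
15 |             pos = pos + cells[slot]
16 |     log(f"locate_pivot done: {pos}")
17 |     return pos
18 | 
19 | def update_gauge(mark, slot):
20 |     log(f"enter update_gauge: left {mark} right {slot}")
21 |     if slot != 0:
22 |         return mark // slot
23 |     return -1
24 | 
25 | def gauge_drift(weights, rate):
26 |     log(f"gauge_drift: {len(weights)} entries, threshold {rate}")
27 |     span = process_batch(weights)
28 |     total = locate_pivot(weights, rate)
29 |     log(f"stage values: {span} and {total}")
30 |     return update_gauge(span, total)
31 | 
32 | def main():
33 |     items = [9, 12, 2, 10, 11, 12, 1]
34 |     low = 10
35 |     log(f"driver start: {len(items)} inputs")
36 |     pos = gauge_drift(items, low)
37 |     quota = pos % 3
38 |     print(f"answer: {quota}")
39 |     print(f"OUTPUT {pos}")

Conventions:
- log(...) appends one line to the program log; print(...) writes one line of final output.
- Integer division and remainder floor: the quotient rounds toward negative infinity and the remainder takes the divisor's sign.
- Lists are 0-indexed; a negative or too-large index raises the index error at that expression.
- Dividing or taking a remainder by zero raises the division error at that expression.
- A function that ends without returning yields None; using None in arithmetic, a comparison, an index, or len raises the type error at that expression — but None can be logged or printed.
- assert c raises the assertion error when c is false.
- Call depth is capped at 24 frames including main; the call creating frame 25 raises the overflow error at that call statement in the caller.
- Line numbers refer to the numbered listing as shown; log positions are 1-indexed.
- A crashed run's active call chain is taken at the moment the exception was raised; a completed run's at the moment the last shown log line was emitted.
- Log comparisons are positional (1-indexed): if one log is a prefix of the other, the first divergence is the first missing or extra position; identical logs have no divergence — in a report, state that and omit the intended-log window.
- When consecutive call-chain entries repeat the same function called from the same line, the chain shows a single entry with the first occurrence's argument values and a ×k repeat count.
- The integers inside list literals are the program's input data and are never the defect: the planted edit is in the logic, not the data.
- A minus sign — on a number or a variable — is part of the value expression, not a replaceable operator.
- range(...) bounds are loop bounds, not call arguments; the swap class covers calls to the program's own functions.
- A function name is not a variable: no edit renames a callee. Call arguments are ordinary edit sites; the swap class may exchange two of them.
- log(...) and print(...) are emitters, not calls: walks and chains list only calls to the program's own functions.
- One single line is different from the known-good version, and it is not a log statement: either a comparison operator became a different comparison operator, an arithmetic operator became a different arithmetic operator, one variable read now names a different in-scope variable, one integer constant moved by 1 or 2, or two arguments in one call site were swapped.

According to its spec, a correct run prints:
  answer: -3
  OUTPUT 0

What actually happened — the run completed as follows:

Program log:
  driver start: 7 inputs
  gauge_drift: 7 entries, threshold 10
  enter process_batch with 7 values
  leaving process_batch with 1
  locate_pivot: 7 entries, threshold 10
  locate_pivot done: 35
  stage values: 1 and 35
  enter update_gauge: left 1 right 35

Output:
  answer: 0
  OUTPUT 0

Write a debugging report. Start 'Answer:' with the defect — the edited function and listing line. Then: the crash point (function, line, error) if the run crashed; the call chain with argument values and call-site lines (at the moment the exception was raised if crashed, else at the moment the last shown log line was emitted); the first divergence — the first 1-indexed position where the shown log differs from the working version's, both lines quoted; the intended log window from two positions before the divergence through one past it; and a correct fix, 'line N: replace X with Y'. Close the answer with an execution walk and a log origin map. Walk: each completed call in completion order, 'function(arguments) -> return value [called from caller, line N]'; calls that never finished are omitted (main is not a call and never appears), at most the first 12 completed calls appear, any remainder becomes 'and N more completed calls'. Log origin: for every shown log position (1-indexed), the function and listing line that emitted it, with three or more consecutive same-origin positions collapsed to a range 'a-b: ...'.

Answer: the defect is in main at line 37.
Key observation: The logs agree in full; only the final output differs.
Call chain: main -> gauge_drift([9, 12, 2, 10, 11, 12, 1], 10) (called at line 36) -> update_gauge(1, 35) (called at line 30).
First divergence: none — the logs agree in full.
Execution walk:
  process_batch([9, 12, 2, 10, 11, 12, 1]) -> 1  [called from gauge_drift, line 27]
  locate_pivot([9, 12, 2, 10, 11, 12, 1], 10) -> 35  [called from gauge_drift, line 28]
  update_gauge(1, 35) -> 0  [called from gauge_drift, line 30]
  gauge_drift([9, 12, 2, 10, 11, 12, 1], 10) -> 0  [called from main, line 36]
Log origin:
  1: logged in main at line 35
  2: logged in gauge_drift at line 26
  3: logged in process_batch at line 2
  4: logged in process_batch at line 7
  5: logged in locate_pivot at line 11
  6: logged in locate_pivot at line 16
  7: logged in gauge_drift at line 29
  8: logged in update_gauge at line 20
A correct fix: line 37: replace `%` with `-`.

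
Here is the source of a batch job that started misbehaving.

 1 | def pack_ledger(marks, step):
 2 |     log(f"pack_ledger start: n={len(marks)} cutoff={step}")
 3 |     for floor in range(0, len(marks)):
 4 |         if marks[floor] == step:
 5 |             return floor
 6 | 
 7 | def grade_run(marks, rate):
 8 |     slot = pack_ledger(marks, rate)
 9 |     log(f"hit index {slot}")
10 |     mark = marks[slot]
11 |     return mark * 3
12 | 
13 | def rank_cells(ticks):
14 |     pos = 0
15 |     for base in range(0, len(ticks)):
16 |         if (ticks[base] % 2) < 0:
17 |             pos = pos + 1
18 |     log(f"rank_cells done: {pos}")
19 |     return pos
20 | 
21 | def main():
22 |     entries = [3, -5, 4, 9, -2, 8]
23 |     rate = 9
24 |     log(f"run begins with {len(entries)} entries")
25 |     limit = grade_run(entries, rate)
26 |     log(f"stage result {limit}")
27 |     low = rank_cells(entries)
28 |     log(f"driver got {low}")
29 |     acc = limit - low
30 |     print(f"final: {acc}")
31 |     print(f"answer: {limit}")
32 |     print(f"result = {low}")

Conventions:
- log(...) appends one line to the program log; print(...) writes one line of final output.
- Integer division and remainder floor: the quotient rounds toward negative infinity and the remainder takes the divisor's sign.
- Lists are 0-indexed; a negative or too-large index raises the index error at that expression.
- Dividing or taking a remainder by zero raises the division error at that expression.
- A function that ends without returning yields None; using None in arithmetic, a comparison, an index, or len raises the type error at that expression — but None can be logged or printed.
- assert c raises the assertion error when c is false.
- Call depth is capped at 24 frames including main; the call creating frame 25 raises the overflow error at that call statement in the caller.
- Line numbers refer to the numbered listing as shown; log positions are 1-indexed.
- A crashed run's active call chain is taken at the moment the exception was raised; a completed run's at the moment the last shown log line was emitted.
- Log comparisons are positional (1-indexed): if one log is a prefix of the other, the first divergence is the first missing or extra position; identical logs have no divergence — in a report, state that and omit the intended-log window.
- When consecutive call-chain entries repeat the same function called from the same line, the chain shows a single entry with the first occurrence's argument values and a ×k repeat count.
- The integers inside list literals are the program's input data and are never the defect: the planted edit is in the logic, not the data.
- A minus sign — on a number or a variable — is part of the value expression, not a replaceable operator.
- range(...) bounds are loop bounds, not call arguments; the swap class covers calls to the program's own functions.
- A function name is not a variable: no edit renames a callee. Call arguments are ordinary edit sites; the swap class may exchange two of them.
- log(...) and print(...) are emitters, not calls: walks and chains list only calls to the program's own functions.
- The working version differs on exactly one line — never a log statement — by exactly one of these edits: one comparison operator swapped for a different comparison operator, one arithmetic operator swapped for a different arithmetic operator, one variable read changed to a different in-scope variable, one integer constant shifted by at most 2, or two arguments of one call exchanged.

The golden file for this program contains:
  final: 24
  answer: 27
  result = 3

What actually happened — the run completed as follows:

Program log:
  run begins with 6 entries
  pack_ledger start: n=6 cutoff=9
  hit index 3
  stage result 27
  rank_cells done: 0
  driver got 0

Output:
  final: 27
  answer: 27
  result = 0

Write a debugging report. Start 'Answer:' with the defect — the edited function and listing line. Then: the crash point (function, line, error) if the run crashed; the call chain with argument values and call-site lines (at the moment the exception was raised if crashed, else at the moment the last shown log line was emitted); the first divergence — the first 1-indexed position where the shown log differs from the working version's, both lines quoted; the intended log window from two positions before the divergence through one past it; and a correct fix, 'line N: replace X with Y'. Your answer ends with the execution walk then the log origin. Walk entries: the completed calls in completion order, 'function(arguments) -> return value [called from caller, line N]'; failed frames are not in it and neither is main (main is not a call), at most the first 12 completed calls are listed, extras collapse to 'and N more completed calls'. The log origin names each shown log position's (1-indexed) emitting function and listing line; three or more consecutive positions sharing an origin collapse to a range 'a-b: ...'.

Answer: the defect is in rank_cells at line 16.
Key fact: The earliest visible damage is log position 5 — 'rank_cells done: 0' rather than the intended 'rank_cells done: 3'.
Call chain: main.
First divergence: position 5 — the shown line 'rank_cells done: 0' should read 'rank_cells done: 3'.
Intended log window:
  3: hit index 3
  4: stage result 27
  5: rank_cells done: 3
  6: driver got 3
Execution walk:
  pack_ledger([3, -5, 4, 9, -2, 8], 9) -> 3  [called from grade_run, line 8]
  grade_run([3, -5, 4, 9, -2, 8], 9) -> 27  [called from main, line 25]
  rank_cells([3, -5, 4, 9, -2, 8]) -> 0  [called from main, line 27]
Log line origins:
  1: from main, line 24
  2: from pack_ledger, line 2
  3: from grade_run, line 9
  4: from main, line 26
  5: from rank_cells, line 18
  6: from main, line 28
A correct fix: line 16: replace `<` with `==`.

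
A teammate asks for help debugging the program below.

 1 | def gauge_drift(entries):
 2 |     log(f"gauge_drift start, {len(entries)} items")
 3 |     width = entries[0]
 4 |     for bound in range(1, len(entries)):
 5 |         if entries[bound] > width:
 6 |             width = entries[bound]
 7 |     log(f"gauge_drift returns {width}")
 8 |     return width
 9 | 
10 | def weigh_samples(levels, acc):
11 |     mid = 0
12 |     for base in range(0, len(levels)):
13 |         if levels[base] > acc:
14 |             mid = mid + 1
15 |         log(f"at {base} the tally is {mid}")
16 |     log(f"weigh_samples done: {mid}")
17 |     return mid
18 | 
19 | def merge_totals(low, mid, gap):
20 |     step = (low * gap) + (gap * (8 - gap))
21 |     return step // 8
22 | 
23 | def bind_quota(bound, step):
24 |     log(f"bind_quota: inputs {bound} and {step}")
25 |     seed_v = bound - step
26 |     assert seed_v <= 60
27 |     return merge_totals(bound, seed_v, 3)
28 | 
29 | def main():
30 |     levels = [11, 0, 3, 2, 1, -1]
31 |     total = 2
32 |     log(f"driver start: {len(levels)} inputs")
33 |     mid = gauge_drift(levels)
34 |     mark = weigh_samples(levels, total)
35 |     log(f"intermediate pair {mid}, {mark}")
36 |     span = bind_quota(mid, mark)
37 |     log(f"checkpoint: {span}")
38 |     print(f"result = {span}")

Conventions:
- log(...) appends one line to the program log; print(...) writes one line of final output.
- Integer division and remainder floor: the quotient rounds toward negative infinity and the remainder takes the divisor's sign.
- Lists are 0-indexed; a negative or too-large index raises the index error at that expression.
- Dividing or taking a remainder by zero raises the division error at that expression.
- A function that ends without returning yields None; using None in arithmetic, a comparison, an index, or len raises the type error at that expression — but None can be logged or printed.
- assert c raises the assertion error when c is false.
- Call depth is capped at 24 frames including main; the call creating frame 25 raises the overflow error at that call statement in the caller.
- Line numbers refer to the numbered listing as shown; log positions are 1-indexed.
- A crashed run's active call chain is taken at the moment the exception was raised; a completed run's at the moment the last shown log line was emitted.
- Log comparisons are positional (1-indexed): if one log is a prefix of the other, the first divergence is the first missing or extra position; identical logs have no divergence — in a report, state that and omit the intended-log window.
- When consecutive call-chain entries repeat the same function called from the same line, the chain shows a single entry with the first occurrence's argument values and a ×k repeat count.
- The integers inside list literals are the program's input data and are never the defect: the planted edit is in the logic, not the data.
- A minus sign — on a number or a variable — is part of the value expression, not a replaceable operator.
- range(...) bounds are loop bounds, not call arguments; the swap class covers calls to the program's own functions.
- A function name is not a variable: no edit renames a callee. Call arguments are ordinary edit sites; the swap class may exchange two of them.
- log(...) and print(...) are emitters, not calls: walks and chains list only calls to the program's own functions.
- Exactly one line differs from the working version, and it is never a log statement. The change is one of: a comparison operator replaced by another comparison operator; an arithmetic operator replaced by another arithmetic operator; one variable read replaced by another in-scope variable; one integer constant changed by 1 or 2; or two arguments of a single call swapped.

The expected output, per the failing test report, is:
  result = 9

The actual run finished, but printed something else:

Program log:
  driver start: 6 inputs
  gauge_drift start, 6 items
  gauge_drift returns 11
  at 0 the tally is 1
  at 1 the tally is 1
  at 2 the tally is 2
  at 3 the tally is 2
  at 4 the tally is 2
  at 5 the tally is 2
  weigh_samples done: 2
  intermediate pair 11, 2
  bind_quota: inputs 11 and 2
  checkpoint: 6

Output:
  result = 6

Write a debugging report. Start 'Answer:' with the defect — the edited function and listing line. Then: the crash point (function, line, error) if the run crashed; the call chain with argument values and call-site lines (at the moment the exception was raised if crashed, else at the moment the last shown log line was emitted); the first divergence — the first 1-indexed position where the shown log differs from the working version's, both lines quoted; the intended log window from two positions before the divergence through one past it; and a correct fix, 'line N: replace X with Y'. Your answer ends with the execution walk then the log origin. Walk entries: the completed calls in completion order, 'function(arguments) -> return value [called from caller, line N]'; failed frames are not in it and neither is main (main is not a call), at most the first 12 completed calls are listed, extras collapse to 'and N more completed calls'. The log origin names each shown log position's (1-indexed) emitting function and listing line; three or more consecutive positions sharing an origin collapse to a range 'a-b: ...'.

Answer: the defect is in merge_totals at line 20.
Core observation: Log line 13 is where behavior first shows: 'checkpoint: 6' appears instead of 'checkpoint: 9'.
Call chain: main.
First divergence: position 13; shown 'checkpoint: 6' vs intended 'checkpoint: 9'.
Intended log window:
  11: intermediate pair 11, 2
  12: bind_quota: inputs 11 and 2
  13: checkpoint: 9
Execution walk:
  gauge_drift([11, 0, 3, 2, 1, -1]) -> 11  [called from main, line 33]
  weigh_samples([11, 0, 3, 2, 1, -1], 2) -> 2  [called from main, line 34]
  merge_totals(11, 9, 3) -> 6  [called from bind_quota, line 27]
  bind_quota(11, 2) -> 6  [called from main, line 36]
Log origins:
  1: emitted by main (line 32)
  2: emitted by gauge_drift (line 2)
  3: emitted by gauge_drift (line 7)
  4-9: emitted by weigh_samples (line 15)
  10: emitted by weigh_samples (line 16)
  11: emitted by main (line 35)
  12: emitted by bind_quota (line 24)
  13: emitted by main (line 37)
A correct fix: line 20: replace `gap * (8 - gap)` with `mid * (8 - gap)`.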